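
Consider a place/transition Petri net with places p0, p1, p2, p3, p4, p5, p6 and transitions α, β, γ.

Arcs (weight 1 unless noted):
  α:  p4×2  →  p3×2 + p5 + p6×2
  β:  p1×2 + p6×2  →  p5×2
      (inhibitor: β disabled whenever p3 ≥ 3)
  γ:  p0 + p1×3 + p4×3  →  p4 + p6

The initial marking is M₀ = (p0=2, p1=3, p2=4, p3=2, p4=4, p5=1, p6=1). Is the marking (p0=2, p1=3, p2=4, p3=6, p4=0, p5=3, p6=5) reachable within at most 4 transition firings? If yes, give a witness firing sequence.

step 1: fire α:  (p0=2, p1=3, p2=4, p3=2, p4=4, p5=1, p6=1) → (p0=2, p1=3, p2=4, p3=4, p4=2, p5=2, p6=3)
step 2: fire α:  (p0=2, p1=3, p2=4, p3=4, p4=2, p5=2, p6=3) → (p0=2, p1=3, p2=4, p3=6, p4=0, p5=3, p6=5)

YES — reachable via ⟨α, α⟩ (2 firings)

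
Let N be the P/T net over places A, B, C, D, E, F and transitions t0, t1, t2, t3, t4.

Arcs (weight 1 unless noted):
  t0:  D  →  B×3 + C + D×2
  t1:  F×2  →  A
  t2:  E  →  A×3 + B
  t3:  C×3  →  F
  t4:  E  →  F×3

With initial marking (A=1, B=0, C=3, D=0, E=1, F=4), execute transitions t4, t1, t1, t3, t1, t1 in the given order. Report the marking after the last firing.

(A=5, B=0, C=0, D=0, E=0, F=0)

step 1: fire t4:  (A=1, B=0, C=3, D=0, E=1, F=4) → (A=1, B=0, C=3, D=0, E=0, F=7)
step 2: fire t1:  (A=1, B=0, C=3, D=0, E=0, F=7) → (A=2, B=0, C=3, D=0, E=0, F=5)
step 3: fire t1:  (A=2, B=0, C=3, D=0, E=0, F=5) → (A=3, B=0, C=3, D=0, E=0, F=3)
step 4: fire t3:  (A=3, B=0, C=3, D=0, E=0, F=3) → (A=3, B=0, C=0, D=0, E=0, F=4)
step 5: fire t1:  (A=3, B=0, C=0, D=0, E=0, F=4) → (A=4, B=0, C=0, D=0, E=0, F=2)
step 6: fire t1:  (A=4, B=0, C=0, D=0, E=0, F=2) → (A=5, B=0, C=0, D=0, E=0, F=0)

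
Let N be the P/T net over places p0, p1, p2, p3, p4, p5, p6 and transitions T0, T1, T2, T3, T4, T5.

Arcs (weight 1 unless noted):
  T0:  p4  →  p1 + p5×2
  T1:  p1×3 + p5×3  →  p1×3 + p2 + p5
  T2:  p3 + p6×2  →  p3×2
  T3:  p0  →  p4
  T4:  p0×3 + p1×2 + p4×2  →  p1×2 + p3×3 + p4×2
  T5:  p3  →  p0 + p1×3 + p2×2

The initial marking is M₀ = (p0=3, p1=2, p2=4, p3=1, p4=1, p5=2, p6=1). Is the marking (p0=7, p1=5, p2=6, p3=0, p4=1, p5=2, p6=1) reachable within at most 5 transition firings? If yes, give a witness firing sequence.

NO — not reachable within 5 firings

depth 0: 1 marking
depth 1: 4 markings reached so far
depth 2: 9 markings reached so far
depth 3: 17 markings reached so far
depth 4: 27 markings reached so far
depth 5: 42 markings reached so far
target is not among the 42 markings reachable within 5 steps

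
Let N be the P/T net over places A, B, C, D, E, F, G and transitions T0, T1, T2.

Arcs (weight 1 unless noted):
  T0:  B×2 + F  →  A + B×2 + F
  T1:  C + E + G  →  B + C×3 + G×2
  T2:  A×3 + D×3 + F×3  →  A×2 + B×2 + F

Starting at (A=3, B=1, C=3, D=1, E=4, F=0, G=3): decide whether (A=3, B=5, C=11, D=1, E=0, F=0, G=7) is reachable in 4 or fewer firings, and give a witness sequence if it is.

step 1: fire T1:  (A=3, B=1, C=3, D=1, E=4, F=0, G=3) → (A=3, B=2, C=5, D=1, E=3, F=0, G=4)
step 2: fire T1:  (A=3, B=2, C=5, D=1, E=3, F=0, G=4) → (A=3, B=3, C=7, D=1, E=2, F=0, G=5)
step 3: fire T1:  (A=3, B=3, C=7, D=1, E=2, F=0, G=5) → (A=3, B=4, C=9, D=1, E=1, F=0, G=6)
step 4: fire T1:  (A=3, B=4, C=9, D=1, E=1, F=0, G=6) → (A=3, B=5, C=11, D=1, E=0, F=0, G=7)

YES — reachable via ⟨T1, T1, T1, T1⟩ (4 firings)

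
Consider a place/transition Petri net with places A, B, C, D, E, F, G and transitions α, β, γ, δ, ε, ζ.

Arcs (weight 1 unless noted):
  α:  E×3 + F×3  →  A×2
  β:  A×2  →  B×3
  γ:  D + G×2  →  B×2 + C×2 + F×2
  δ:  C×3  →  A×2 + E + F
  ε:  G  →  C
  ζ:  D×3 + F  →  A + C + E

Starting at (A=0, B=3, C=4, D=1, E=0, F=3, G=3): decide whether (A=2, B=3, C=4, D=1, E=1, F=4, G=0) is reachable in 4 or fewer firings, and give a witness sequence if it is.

YES — reachable via ⟨δ, ε, ε, ε⟩ (4 firings)

step 1: fire δ:  (A=0, B=3, C=4, D=1, E=0, F=3, G=3) → (A=2, B=3, C=1, D=1, E=1, F=4, G=3)
step 2: fire ε:  (A=2, B=3, C=1, D=1, E=1, F=4, G=3) → (A=2, B=3, C=2, D=1, E=1, F=4, G=2)
step 3: fire ε:  (A=2, B=3, C=2, D=1, E=1, F=4, G=2) → (A=2, B=3, C=3, D=1, E=1, F=4, G=1)
step 4: fire ε:  (A=2, B=3, C=3, D=1, E=1, F=4, G=1) → (A=2, B=3, C=4, D=1, E=1, F=4, G=0)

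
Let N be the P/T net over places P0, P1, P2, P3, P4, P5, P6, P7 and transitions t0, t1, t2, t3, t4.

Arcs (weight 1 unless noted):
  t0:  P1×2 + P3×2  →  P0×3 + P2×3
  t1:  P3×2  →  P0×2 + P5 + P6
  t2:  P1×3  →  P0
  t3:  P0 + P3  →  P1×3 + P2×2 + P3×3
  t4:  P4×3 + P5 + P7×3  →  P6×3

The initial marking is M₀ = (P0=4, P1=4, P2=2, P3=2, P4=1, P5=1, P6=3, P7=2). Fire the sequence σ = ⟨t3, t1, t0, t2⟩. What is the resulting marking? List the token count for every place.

step 1: fire t3:  (P0=4, P1=4, P2=2, P3=2, P4=1, P5=1, P6=3, P7=2) → (P0=3, P1=7, P2=4, P3=4, P4=1, P5=1, P6=3, P7=2)
step 2: fire t1:  (P0=3, P1=7, P2=4, P3=4, P4=1, P5=1, P6=3, P7=2) → (P0=5, P1=7, P2=4, P3=2, P4=1, P5=2, P6=4, P7=2)
step 3: fire t0:  (P0=5, P1=7, P2=4, P3=2, P4=1, P5=2, P6=4, P7=2) → (P0=8, P1=5, P2=7, P3=0, P4=1, P5=2, P6=4, P7=2)
step 4: fire t2:  (P0=8, P1=5, P2=7, P3=0, P4=1, P5=2, P6=4, P7=2) → (P0=9, P1=2, P2=7, P3=0, P4=1, P5=2, P6=4, P7=2)

(P0=9, P1=2, P2=7, P3=0, P4=1, P5=2, P6=4, P7=2)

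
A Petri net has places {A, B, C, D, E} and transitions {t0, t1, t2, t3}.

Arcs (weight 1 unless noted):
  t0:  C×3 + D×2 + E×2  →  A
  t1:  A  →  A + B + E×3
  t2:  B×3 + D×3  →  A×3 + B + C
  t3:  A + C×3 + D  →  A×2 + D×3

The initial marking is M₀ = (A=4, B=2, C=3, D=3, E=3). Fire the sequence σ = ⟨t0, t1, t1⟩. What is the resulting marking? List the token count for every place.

(A=5, B=4, C=0, D=1, E=7)

step 1: fire t0:  (A=4, B=2, C=3, D=3, E=3) → (A=5, B=2, C=0, D=1, E=1)
step 2: fire t1:  (A=5, B=2, C=0, D=1, E=1) → (A=5, B=3, C=0, D=1, E=4)
step 3: fire t1:  (A=5, B=3, C=0, D=1, E=4) → (A=5, B=4, C=0, D=1, E=7)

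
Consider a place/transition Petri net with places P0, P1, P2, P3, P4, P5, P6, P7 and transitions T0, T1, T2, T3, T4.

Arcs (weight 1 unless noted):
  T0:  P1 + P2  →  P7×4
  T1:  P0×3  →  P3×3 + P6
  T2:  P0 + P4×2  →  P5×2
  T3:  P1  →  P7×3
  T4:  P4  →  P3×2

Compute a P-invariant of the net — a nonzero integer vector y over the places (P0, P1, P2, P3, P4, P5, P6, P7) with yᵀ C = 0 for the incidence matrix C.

y = (P0:2, P1:0, P2:0, P3:2, P4:4, P5:5, P6:0, P7:0)

Incidence matrix C (rows=places, cols=transitions):
       T0   T1   T2   T3   T4
   P0   0   -3   -1    0    0
   P1  -1    0    0   -1    0
   P2  -1    0    0    0    0
   P3   0    3    0    0    2
   P4   0    0   -2    0   -1
   P5   0    0    2    0    0
   P6   0    1    0    0    0
   P7   4    0    0    3    0

Candidate y = [2, 0, 0, 2, 4, 5, 0, 0]; check y·C column-wise:
  col T0: 2·0 + 0·-1 + 0·-1 + 2·0 + 4·0 + 5·0 + 0·4 = 0
  col T1: 2·-3 + 2·3 + 4·0 + 5·0 + 0·1 = 0
  col T2: 2·-1 + 2·0 + 4·-2 + 5·2 = 0
  col T3: 2·0 + 0·-1 + 2·0 + 4·0 + 5·0 + 0·3 = 0
  col T4: 2·0 + 2·2 + 4·-1 + 5·0 = 0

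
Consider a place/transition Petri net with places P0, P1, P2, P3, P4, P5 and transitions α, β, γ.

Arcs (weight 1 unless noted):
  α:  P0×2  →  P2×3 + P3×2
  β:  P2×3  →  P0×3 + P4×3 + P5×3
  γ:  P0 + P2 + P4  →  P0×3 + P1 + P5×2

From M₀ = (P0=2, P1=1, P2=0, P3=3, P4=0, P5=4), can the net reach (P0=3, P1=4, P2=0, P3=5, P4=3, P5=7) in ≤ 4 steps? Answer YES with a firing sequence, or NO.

NO — not reachable within 4 firings

depth 0: 1 marking
depth 1: 2 markings reached so far
depth 2: 3 markings reached so far
depth 3: 4 markings reached so far
depth 4: 6 markings reached so far
target is not among the 6 markings reachable within 4 steps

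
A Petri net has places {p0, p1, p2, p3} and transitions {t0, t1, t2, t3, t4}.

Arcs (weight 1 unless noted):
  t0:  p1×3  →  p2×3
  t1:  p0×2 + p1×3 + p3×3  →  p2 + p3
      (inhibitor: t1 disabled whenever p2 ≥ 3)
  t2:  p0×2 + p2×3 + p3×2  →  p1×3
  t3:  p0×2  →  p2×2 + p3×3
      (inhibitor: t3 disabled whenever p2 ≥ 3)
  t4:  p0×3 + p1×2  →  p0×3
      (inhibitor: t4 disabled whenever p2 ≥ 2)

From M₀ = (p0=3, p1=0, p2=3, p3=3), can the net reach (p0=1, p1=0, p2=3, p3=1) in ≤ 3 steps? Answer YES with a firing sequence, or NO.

YES — reachable via ⟨t2, t0⟩ (2 firings)

step 1: fire t2:  (p0=3, p1=0, p2=3, p3=3) → (p0=1, p1=3, p2=0, p3=1)
step 2: fire t0:  (p0=1, p1=3, p2=0, p3=1) → (p0=1, p1=0, p2=3, p3=1)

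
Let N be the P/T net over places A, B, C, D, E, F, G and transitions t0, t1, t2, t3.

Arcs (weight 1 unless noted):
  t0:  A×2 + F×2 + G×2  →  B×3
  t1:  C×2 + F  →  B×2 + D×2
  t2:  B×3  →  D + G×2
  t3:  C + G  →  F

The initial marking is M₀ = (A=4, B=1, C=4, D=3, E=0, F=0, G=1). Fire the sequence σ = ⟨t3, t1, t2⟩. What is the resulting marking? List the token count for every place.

(A=4, B=0, C=1, D=6, E=0, F=0, G=2)

step 1: fire t3:  (A=4, B=1, C=4, D=3, E=0, F=0, G=1) → (A=4, B=1, C=3, D=3, E=0, F=1, G=0)
step 2: fire t1:  (A=4, B=1, C=3, D=3, E=0, F=1, G=0) → (A=4, B=3, C=1, D=5, E=0, F=0, G=0)
step 3: fire t2:  (A=4, B=3, C=1, D=5, E=0, F=0, G=0) → (A=4, B=0, C=1, D=6, E=0, F=0, G=2)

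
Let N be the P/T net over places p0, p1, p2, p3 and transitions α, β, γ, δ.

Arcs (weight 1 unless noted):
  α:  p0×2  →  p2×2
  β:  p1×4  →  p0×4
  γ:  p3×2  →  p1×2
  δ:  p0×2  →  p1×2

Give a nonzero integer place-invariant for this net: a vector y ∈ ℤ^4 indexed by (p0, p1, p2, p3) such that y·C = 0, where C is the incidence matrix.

Incidence matrix C (rows=places, cols=transitions):
        α    β    γ    δ
   p0  -2    4    0   -2
   p1   0   -4    2    2
   p2   2    0    0    0
   p3   0    0   -2    0

Candidate y = [1, 1, 1, 1]; check y·C column-wise:
  col α: 1·-2 + 1·0 + 1·2 + 1·0 = 0
  col β: 1·4 + 1·-4 + 1·0 + 1·0 = 0
  col γ: 1·0 + 1·2 + 1·0 + 1·-2 = 0
  col δ: 1·-2 + 1·2 + 1·0 + 1·0 = 0

y = (p0:1, p1:1, p2:1, p3:1)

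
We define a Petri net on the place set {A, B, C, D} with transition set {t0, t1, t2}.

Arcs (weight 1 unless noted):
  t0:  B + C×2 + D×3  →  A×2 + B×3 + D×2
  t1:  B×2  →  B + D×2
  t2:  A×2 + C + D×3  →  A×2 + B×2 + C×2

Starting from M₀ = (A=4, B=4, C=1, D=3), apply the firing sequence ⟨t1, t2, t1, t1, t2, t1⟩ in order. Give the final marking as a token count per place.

(A=4, B=4, C=3, D=5)

step 1: fire t1:  (A=4, B=4, C=1, D=3) → (A=4, B=3, C=1, D=5)
step 2: fire t2:  (A=4, B=3, C=1, D=5) → (A=4, B=5, C=2, D=2)
step 3: fire t1:  (A=4, B=5, C=2, D=2) → (A=4, B=4, C=2, D=4)
step 4: fire t1:  (A=4, B=4, C=2, D=4) → (A=4, B=3, C=2, D=6)
step 5: fire t2:  (A=4, B=3, C=2, D=6) → (A=4, B=5, C=3, D=3)
step 6: fire t1:  (A=4, B=5, C=3, D=3) → (A=4, B=4, C=3, D=5)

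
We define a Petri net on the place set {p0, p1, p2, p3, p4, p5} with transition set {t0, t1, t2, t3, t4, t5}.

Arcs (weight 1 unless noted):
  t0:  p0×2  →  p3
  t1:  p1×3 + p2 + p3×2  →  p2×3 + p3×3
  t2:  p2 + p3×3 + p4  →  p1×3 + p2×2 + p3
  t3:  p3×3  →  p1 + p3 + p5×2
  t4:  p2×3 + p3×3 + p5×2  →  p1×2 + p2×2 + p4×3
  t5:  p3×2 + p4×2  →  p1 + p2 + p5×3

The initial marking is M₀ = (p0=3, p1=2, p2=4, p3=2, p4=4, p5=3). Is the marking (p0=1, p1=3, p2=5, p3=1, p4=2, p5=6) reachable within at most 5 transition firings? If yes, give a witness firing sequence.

YES — reachable via ⟨t0, t5⟩ (2 firings)

step 1: fire t0:  (p0=3, p1=2, p2=4, p3=2, p4=4, p5=3) → (p0=1, p1=2, p2=4, p3=3, p4=4, p5=3)
step 2: fire t5:  (p0=1, p1=2, p2=4, p3=3, p4=4, p5=3) → (p0=1, p1=3, p2=5, p3=1, p4=2, p5=6)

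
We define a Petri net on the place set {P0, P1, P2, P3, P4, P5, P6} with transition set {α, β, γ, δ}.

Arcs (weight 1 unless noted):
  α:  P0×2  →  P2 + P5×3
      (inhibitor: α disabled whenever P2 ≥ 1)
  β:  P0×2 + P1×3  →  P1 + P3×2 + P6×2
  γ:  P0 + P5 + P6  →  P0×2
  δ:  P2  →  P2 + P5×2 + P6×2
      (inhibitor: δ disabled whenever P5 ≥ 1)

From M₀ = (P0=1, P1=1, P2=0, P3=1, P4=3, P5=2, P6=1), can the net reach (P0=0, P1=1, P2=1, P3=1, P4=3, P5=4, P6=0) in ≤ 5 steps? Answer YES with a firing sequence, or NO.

step 1: fire γ:  (P0=1, P1=1, P2=0, P3=1, P4=3, P5=2, P6=1) → (P0=2, P1=1, P2=0, P3=1, P4=3, P5=1, P6=0)
step 2: fire α:  (P0=2, P1=1, P2=0, P3=1, P4=3, P5=1, P6=0) → (P0=0, P1=1, P2=1, P3=1, P4=3, P5=4, P6=0)

YES — reachable via ⟨γ, α⟩ (2 firings)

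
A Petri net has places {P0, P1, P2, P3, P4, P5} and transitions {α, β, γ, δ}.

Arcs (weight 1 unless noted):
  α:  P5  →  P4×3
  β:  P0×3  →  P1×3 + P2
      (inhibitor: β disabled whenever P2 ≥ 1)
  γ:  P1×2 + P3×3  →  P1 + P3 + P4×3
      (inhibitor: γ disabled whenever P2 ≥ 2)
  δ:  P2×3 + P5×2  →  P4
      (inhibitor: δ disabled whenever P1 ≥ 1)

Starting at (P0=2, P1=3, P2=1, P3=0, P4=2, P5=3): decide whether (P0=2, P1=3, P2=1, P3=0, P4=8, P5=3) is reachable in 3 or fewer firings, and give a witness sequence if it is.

NO — not reachable within 3 firings

depth 0: 1 marking
depth 1: 2 markings reached so far
depth 2: 3 markings reached so far
depth 3: 4 markings reached so far
target is not among the 4 markings reachable within 3 steps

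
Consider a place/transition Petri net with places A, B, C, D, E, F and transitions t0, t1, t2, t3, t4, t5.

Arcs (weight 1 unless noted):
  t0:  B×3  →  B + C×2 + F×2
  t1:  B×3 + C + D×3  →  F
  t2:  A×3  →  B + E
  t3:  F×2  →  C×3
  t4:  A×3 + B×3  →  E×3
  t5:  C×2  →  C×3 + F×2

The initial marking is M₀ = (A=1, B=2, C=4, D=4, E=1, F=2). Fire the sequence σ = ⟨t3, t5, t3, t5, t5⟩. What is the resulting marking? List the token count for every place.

(A=1, B=2, C=13, D=4, E=1, F=4)

step 1: fire t3:  (A=1, B=2, C=4, D=4, E=1, F=2) → (A=1, B=2, C=7, D=4, E=1, F=0)
step 2: fire t5:  (A=1, B=2, C=7, D=4, E=1, F=0) → (A=1, B=2, C=8, D=4, E=1, F=2)
step 3: fire t3:  (A=1, B=2, C=8, D=4, E=1, F=2) → (A=1, B=2, C=11, D=4, E=1, F=0)
step 4: fire t5:  (A=1, B=2, C=11, D=4, E=1, F=0) → (A=1, B=2, C=12, D=4, E=1, F=2)
step 5: fire t5:  (A=1, B=2, C=12, D=4, E=1, F=2) → (A=1, B=2, C=13, D=4, E=1, F=4)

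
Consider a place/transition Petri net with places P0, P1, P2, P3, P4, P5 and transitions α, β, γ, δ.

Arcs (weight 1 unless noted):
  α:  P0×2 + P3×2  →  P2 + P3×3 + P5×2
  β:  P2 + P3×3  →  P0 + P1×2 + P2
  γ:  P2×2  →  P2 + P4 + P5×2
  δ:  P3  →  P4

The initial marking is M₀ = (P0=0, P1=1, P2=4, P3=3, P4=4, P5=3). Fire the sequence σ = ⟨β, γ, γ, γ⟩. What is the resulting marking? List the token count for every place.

(P0=1, P1=3, P2=1, P3=0, P4=7, P5=9)

step 1: fire β:  (P0=0, P1=1, P2=4, P3=3, P4=4, P5=3) → (P0=1, P1=3, P2=4, P3=0, P4=4, P5=3)
step 2: fire γ:  (P0=1, P1=3, P2=4, P3=0, P4=4, P5=3) → (P0=1, P1=3, P2=3, P3=0, P4=5, P5=5)
step 3: fire γ:  (P0=1, P1=3, P2=3, P3=0, P4=5, P5=5) → (P0=1, P1=3, P2=2, P3=0, P4=6, P5=7)
step 4: fire γ:  (P0=1, P1=3, P2=2, P3=0, P4=6, P5=7) → (P0=1, P1=3, P2=1, P3=0, P4=7, P5=9)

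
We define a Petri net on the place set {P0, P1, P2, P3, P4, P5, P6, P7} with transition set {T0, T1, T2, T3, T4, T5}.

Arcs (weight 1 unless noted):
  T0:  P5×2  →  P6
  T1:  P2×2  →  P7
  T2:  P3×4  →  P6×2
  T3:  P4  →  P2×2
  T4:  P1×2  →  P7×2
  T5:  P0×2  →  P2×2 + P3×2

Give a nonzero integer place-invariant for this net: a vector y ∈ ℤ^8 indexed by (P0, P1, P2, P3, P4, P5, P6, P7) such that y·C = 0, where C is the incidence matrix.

Incidence matrix C (rows=places, cols=transitions):
       T0   T1   T2   T3   T4   T5
   P0   0    0    0    0    0   -2
   P1   0    0    0    0   -2    0
   P2   0   -2    0    2    0    2
   P3   0    0   -4    0    0    2
   P4   0    0    0   -1    0    0
   P5  -2    0    0    0    0    0
   P6   1    0    2    0    0    0
   P7   0    1    0    0    2    0

Candidate y = [1, 0, 0, 1, 0, 1, 2, 0]; check y·C column-wise:
  col T0: 1·0 + 1·0 + 1·-2 + 2·1 = 0
  col T1: 1·0 + 0·-2 + 1·0 + 1·0 + 2·0 + 0·1 = 0
  col T2: 1·0 + 1·-4 + 1·0 + 2·2 = 0
  col T3: 1·0 + 0·2 + 1·0 + 0·-1 + 1·0 + 2·0 = 0
  col T4: 1·0 + 0·-2 + 1·0 + 1·0 + 2·0 + 0·2 = 0
  col T5: 1·-2 + 0·2 + 1·2 + 1·0 + 2·0 = 0

y = (P0:1, P1:0, P2:0, P3:1, P4:0, P5:1, P6:2, P7:0)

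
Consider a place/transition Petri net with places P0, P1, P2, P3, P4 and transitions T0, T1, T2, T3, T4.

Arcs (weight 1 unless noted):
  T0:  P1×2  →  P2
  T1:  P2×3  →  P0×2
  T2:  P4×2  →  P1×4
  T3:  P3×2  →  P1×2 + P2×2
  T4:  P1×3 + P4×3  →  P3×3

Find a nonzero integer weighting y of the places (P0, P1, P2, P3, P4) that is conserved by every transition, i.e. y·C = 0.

y = (P0:3, P1:1, P2:2, P3:3, P4:2)

Incidence matrix C (rows=places, cols=transitions):
       T0   T1   T2   T3   T4
   P0   0    2    0    0    0
   P1  -2    0    4    2   -3
   P2   1   -3    0    2    0
   P3   0    0    0   -2    3
   P4   0    0   -2    0   -3

Candidate y = [3, 1, 2, 3, 2]; check y·C column-wise:
  col T0: 3·0 + 1·-2 + 2·1 + 3·0 + 2·0 = 0
  col T1: 3·2 + 1·0 + 2·-3 + 3·0 + 2·0 = 0
  col T2: 3·0 + 1·4 + 2·0 + 3·0 + 2·-2 = 0
  col T3: 3·0 + 1·2 + 2·2 + 3·-2 + 2·0 = 0
  col T4: 3·0 + 1·-3 + 2·0 + 3·3 + 2·-3 = 0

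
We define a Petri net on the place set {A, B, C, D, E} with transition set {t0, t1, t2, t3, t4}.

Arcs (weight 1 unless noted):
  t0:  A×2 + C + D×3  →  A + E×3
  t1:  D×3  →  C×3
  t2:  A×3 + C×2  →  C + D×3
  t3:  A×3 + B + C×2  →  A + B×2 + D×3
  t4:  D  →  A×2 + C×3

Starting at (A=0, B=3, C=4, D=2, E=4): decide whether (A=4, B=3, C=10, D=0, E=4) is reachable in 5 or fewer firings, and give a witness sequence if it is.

YES — reachable via ⟨t4, t4⟩ (2 firings)

step 1: fire t4:  (A=0, B=3, C=4, D=2, E=4) → (A=2, B=3, C=7, D=1, E=4)
step 2: fire t4:  (A=2, B=3, C=7, D=1, E=4) → (A=4, B=3, C=10, D=0, E=4)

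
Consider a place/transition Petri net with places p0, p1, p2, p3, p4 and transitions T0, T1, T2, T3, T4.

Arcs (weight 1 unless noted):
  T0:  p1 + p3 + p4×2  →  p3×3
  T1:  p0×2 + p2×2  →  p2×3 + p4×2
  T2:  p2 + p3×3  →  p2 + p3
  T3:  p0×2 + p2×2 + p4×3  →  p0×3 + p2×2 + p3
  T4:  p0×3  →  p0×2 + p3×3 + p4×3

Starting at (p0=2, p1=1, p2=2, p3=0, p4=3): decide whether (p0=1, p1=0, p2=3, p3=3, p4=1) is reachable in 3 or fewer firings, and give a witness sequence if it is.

depth 0: 1 marking
depth 1: 3 markings reached so far
depth 2: 5 markings reached so far
depth 3: 10 markings reached so far
target is not among the 10 markings reachable within 3 steps

NO — not reachable within 3 firings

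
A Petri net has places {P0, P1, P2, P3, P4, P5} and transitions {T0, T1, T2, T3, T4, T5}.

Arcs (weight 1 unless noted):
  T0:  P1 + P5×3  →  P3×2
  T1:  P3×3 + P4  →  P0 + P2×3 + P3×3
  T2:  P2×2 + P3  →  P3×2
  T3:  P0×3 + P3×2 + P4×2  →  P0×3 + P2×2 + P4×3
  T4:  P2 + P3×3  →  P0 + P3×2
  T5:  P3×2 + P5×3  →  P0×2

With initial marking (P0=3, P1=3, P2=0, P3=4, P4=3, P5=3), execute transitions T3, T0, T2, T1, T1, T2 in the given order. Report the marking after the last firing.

step 1: fire T3:  (P0=3, P1=3, P2=0, P3=4, P4=3, P5=3) → (P0=3, P1=3, P2=2, P3=2, P4=4, P5=3)
step 2: fire T0:  (P0=3, P1=3, P2=2, P3=2, P4=4, P5=3) → (P0=3, P1=2, P2=2, P3=4, P4=4, P5=0)
step 3: fire T2:  (P0=3, P1=2, P2=2, P3=4, P4=4, P5=0) → (P0=3, P1=2, P2=0, P3=5, P4=4, P5=0)
step 4: fire T1:  (P0=3, P1=2, P2=0, P3=5, P4=4, P5=0) → (P0=4, P1=2, P2=3, P3=5, P4=3, P5=0)
step 5: fire T1:  (P0=4, P1=2, P2=3, P3=5, P4=3, P5=0) → (P0=5, P1=2, P2=6, P3=5, P4=2, P5=0)
step 6: fire T2:  (P0=5, P1=2, P2=6, P3=5, P4=2, P5=0) → (P0=5, P1=2, P2=4, P3=6, P4=2, P5=0)

(P0=5, P1=2, P2=4, P3=6, P4=2, P5=0)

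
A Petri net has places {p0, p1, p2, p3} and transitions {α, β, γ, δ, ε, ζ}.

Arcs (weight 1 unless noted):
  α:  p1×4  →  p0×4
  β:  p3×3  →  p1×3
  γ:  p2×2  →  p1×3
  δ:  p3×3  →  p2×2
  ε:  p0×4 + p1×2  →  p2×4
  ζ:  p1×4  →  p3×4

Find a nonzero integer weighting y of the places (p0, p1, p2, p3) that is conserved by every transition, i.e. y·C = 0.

y = (p0:2, p1:2, p2:3, p3:2)

Incidence matrix C (rows=places, cols=transitions):
        α    β    γ    δ    ε    ζ
   p0   4    0    0    0   -4    0
   p1  -4    3    3    0   -2   -4
   p2   0    0   -2    2    4    0
   p3   0   -3    0   -3    0    4

Candidate y = [2, 2, 3, 2]; check y·C column-wise:
  col α: 2·4 + 2·-4 + 3·0 + 2·0 = 0
  col β: 2·0 + 2·3 + 3·0 + 2·-3 = 0
  col γ: 2·0 + 2·3 + 3·-2 + 2·0 = 0
  col δ: 2·0 + 2·0 + 3·2 + 2·-3 = 0
  col ε: 2·-4 + 2·-2 + 3·4 + 2·0 = 0
  col ζ: 2·0 + 2·-4 + 3·0 + 2·4 = 0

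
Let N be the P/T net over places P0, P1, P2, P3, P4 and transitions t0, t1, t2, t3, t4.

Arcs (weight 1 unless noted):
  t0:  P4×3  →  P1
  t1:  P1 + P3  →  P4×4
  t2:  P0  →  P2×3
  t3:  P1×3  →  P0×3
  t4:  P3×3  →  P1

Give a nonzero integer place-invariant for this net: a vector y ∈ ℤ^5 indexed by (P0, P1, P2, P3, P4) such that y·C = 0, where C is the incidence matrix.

Incidence matrix C (rows=places, cols=transitions):
       t0   t1   t2   t3   t4
   P0   0    0   -1    3    0
   P1   1   -1    0   -3    1
   P2   0    0    3    0    0
   P3   0   -1    0    0   -3
   P4  -3    4    0    0    0

Candidate y = [3, 3, 1, 1, 1]; check y·C column-wise:
  col t0: 3·0 + 3·1 + 1·0 + 1·0 + 1·-3 = 0
  col t1: 3·0 + 3·-1 + 1·0 + 1·-1 + 1·4 = 0
  col t2: 3·-1 + 3·0 + 1·3 + 1·0 + 1·0 = 0
  col t3: 3·3 + 3·-3 + 1·0 + 1·0 + 1·0 = 0
  col t4: 3·0 + 3·1 + 1·0 + 1·-3 + 1·0 = 0

y = (P0:3, P1:3, P2:1, P3:1, P4:1)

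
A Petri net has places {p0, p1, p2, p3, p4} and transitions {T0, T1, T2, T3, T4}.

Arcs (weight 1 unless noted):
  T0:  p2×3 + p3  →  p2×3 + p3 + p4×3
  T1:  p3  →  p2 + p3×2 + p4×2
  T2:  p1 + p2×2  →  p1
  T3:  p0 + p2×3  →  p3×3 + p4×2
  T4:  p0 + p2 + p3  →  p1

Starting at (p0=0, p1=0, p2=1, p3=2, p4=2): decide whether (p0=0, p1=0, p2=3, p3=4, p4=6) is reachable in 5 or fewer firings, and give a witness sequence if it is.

step 1: fire T1:  (p0=0, p1=0, p2=1, p3=2, p4=2) → (p0=0, p1=0, p2=2, p3=3, p4=4)
step 2: fire T1:  (p0=0, p1=0, p2=2, p3=3, p4=4) → (p0=0, p1=0, p2=3, p3=4, p4=6)

YES — reachable via ⟨T1, T1⟩ (2 firings)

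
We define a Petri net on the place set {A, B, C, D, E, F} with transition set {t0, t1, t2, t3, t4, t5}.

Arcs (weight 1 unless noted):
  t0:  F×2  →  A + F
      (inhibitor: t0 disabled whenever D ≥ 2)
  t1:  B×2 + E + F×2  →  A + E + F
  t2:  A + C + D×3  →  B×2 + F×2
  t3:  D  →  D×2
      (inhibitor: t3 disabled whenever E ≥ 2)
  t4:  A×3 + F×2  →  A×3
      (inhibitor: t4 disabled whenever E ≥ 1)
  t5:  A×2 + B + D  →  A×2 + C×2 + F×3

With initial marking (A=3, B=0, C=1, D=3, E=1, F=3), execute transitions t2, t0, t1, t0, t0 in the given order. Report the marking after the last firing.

step 1: fire t2:  (A=3, B=0, C=1, D=3, E=1, F=3) → (A=2, B=2, C=0, D=0, E=1, F=5)
step 2: fire t0:  (A=2, B=2, C=0, D=0, E=1, F=5) → (A=3, B=2, C=0, D=0, E=1, F=4)
step 3: fire t1:  (A=3, B=2, C=0, D=0, E=1, F=4) → (A=4, B=0, C=0, D=0, E=1, F=3)
step 4: fire t0:  (A=4, B=0, C=0, D=0, E=1, F=3) → (A=5, B=0, C=0, D=0, E=1, F=2)
step 5: fire t0:  (A=5, B=0, C=0, D=0, E=1, F=2) → (A=6, B=0, C=0, D=0, E=1, F=1)

(A=6, B=0, C=0, D=0, E=1, F=1)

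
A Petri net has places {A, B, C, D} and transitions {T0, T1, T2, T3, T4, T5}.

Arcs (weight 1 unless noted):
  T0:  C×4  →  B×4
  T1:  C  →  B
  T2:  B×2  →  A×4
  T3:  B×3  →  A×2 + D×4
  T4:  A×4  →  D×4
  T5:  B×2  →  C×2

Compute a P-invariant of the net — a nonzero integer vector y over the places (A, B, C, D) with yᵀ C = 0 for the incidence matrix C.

y = (A:1, B:2, C:2, D:1)

Incidence matrix C (rows=places, cols=transitions):
       T0   T1   T2   T3   T4   T5
    A   0    0    4    2   -4    0
    B   4    1   -2   -3    0   -2
    C  -4   -1    0    0    0    2
    D   0    0    0    4    4    0

Candidate y = [1, 2, 2, 1]; check y·C column-wise:
  col T0: 1·0 + 2·4 + 2·-4 + 1·0 = 0
  col T1: 1·0 + 2·1 + 2·-1 + 1·0 = 0
  col T2: 1·4 + 2·-2 + 2·0 + 1·0 = 0
  col T3: 1·2 + 2·-3 + 2·0 + 1·4 = 0
  col T4: 1·-4 + 2·0 + 2·0 + 1·4 = 0
  col T5: 1·0 + 2·-2 + 2·2 + 1·0 = 0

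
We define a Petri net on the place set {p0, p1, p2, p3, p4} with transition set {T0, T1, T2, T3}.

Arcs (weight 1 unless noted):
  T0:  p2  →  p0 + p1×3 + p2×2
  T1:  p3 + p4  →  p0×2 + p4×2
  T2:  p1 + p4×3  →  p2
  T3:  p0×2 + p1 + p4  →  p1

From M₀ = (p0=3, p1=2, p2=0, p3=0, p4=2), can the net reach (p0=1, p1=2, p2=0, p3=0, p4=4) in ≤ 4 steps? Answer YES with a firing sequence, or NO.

depth 0: 1 marking
depth 1: 2 markings reached so far
depth 2: 2 markings reached so far
(frontier empty at depth 2; search complete)
target is not among the 2 markings reachable within 4 steps

NO — not reachable within 4 firings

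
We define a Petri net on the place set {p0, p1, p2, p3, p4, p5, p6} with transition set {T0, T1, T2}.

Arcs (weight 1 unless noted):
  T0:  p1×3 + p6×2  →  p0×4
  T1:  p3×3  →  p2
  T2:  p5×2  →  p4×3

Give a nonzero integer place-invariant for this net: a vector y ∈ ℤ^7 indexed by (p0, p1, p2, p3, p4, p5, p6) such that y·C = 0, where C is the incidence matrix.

Incidence matrix C (rows=places, cols=transitions):
       T0   T1   T2
   p0   4    0    0
   p1  -3    0    0
   p2   0    1    0
   p3   0   -3    0
   p4   0    0    3
   p5   0    0   -2
   p6  -2    0    0

Candidate y = [3, 4, 0, 0, 0, 0, 0]; check y·C column-wise:
  col T0: 3·4 + 4·-3 + 0·-2 = 0
  col T1: 3·0 + 4·0 + 0·1 + 0·-3 = 0
  col T2: 3·0 + 4·0 + 0·3 + 0·-2 = 0

y = (p0:3, p1:4, p2:0, p3:0, p4:0, p5:0, p6:0)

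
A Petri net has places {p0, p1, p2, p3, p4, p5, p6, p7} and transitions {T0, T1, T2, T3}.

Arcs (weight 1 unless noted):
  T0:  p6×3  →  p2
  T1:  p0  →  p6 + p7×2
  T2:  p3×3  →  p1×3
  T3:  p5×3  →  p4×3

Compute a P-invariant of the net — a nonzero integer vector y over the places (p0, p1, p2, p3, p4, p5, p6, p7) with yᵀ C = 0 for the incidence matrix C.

y = (p0:0, p1:1, p2:0, p3:1, p4:0, p5:0, p6:0, p7:0)

Incidence matrix C (rows=places, cols=transitions):
       T0   T1   T2   T3
   p0   0   -1    0    0
   p1   0    0    3    0
   p2   1    0    0    0
   p3   0    0   -3    0
   p4   0    0    0    3
   p5   0    0    0   -3
   p6  -3    1    0    0
   p7   0    2    0    0

Candidate y = [0, 1, 0, 1, 0, 0, 0, 0]; check y·C column-wise:
  col T0: 1·0 + 0·1 + 1·0 + 0·-3 = 0
  col T1: 0·-1 + 1·0 + 1·0 + 0·1 + 0·2 = 0
  col T2: 1·3 + 1·-3 = 0
  col T3: 1·0 + 1·0 + 0·3 + 0·-3 = 0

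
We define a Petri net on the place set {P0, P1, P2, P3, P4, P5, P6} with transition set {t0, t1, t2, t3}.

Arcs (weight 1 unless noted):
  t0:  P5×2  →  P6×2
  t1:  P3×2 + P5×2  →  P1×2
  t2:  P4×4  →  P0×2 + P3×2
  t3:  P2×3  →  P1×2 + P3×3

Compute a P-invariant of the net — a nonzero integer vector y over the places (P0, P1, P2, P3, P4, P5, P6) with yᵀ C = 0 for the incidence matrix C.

y = (P0:3, P1:-3, P2:-5, P3:-3, P4:0, P5:0, P6:0)

Incidence matrix C (rows=places, cols=transitions):
       t0   t1   t2   t3
   P0   0    0    2    0
   P1   0    2    0    2
   P2   0    0    0   -3
   P3   0   -2    2    3
   P4   0    0   -4    0
   P5  -2   -2    0    0
   P6   2    0    0    0

Candidate y = [3, -3, -5, -3, 0, 0, 0]; check y·C column-wise:
  col t0: 3·0 + -3·0 + -5·0 + -3·0 + 0·-2 + 0·2 = 0
  col t1: 3·0 + -3·2 + -5·0 + -3·-2 + 0·-2 = 0
  col t2: 3·2 + -3·0 + -5·0 + -3·2 + 0·-4 = 0
  col t3: 3·0 + -3·2 + -5·-3 + -3·3 = 0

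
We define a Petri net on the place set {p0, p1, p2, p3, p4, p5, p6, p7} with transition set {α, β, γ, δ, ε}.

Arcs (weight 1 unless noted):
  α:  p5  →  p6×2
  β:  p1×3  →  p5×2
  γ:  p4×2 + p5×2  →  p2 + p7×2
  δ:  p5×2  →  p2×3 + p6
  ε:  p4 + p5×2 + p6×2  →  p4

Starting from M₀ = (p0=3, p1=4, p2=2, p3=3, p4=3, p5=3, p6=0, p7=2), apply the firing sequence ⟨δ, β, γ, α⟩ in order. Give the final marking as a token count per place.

(p0=3, p1=1, p2=6, p3=3, p4=1, p5=0, p6=3, p7=4)

step 1: fire δ:  (p0=3, p1=4, p2=2, p3=3, p4=3, p5=3, p6=0, p7=2) → (p0=3, p1=4, p2=5, p3=3, p4=3, p5=1, p6=1, p7=2)
step 2: fire β:  (p0=3, p1=4, p2=5, p3=3, p4=3, p5=1, p6=1, p7=2) → (p0=3, p1=1, p2=5, p3=3, p4=3, p5=3, p6=1, p7=2)
step 3: fire γ:  (p0=3, p1=1, p2=5, p3=3, p4=3, p5=3, p6=1, p7=2) → (p0=3, p1=1, p2=6, p3=3, p4=1, p5=1, p6=1, p7=4)
step 4: fire α:  (p0=3, p1=1, p2=6, p3=3, p4=1, p5=1, p6=1, p7=4) → (p0=3, p1=1, p2=6, p3=3, p4=1, p5=0, p6=3, p7=4)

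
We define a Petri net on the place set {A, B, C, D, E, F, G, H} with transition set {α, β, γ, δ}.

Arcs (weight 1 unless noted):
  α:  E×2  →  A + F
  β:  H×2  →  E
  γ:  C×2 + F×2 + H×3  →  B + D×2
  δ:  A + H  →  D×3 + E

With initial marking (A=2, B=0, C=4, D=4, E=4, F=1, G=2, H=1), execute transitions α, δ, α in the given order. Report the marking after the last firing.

step 1: fire α:  (A=2, B=0, C=4, D=4, E=4, F=1, G=2, H=1) → (A=3, B=0, C=4, D=4, E=2, F=2, G=2, H=1)
step 2: fire δ:  (A=3, B=0, C=4, D=4, E=2, F=2, G=2, H=1) → (A=2, B=0, C=4, D=7, E=3, F=2, G=2, H=0)
step 3: fire α:  (A=2, B=0, C=4, D=7, E=3, F=2, G=2, H=0) → (A=3, B=0, C=4, D=7, E=1, F=3, G=2, H=0)

(A=3, B=0, C=4, D=7, E=1, F=3, G=2, H=0)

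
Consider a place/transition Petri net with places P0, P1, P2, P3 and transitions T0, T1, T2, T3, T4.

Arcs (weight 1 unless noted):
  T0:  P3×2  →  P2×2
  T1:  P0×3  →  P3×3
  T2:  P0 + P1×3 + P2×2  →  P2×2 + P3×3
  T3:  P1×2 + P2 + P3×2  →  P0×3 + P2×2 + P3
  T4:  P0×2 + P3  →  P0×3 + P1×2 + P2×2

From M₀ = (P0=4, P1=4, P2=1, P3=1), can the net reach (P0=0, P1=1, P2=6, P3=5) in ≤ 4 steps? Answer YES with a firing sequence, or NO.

depth 0: 1 marking
depth 1: 3 markings reached so far
depth 2: 7 markings reached so far
depth 3: 20 markings reached so far
depth 4: 41 markings reached so far
target is not among the 41 markings reachable within 4 steps

NO — not reachable within 4 firings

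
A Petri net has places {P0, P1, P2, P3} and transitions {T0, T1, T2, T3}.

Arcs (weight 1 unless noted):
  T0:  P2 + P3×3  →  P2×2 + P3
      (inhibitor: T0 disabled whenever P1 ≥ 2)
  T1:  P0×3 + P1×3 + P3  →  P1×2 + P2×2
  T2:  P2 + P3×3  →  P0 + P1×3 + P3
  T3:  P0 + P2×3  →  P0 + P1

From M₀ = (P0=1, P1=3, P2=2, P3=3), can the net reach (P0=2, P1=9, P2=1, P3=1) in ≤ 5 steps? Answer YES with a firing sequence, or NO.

depth 0: 1 marking
depth 1: 2 markings reached so far
depth 2: 2 markings reached so far
(frontier empty at depth 2; search complete)
target is not among the 2 markings reachable within 5 steps

NO — not reachable within 5 firings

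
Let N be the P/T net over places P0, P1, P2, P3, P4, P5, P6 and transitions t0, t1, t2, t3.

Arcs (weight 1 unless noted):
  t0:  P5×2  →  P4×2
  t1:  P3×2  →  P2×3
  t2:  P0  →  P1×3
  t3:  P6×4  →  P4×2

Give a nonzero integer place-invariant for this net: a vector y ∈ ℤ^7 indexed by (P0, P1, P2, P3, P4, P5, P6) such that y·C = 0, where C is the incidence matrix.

y = (P0:3, P1:1, P2:0, P3:0, P4:0, P5:0, P6:0)

Incidence matrix C (rows=places, cols=transitions):
       t0   t1   t2   t3
   P0   0    0   -1    0
   P1   0    0    3    0
   P2   0    3    0    0
   P3   0   -2    0    0
   P4   2    0    0    2
   P5  -2    0    0    0
   P6   0    0    0   -4

Candidate y = [3, 1, 0, 0, 0, 0, 0]; check y·C column-wise:
  col t0: 3·0 + 1·0 + 0·2 + 0·-2 = 0
  col t1: 3·0 + 1·0 + 0·3 + 0·-2 = 0
  col t2: 3·-1 + 1·3 = 0
  col t3: 3·0 + 1·0 + 0·2 + 0·-4 = 0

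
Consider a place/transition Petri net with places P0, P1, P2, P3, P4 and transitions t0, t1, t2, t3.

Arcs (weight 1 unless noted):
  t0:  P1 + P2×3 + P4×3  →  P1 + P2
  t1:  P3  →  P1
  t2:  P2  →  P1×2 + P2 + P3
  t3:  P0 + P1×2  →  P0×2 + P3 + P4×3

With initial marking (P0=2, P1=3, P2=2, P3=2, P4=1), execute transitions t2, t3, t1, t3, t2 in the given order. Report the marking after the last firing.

(P0=4, P1=4, P2=2, P3=5, P4=7)

step 1: fire t2:  (P0=2, P1=3, P2=2, P3=2, P4=1) → (P0=2, P1=5, P2=2, P3=3, P4=1)
step 2: fire t3:  (P0=2, P1=5, P2=2, P3=3, P4=1) → (P0=3, P1=3, P2=2, P3=4, P4=4)
step 3: fire t1:  (P0=3, P1=3, P2=2, P3=4, P4=4) → (P0=3, P1=4, P2=2, P3=3, P4=4)
step 4: fire t3:  (P0=3, P1=4, P2=2, P3=3, P4=4) → (P0=4, P1=2, P2=2, P3=4, P4=7)
step 5: fire t2:  (P0=4, P1=2, P2=2, P3=4, P4=7) → (P0=4, P1=4, P2=2, P3=5, P4=7)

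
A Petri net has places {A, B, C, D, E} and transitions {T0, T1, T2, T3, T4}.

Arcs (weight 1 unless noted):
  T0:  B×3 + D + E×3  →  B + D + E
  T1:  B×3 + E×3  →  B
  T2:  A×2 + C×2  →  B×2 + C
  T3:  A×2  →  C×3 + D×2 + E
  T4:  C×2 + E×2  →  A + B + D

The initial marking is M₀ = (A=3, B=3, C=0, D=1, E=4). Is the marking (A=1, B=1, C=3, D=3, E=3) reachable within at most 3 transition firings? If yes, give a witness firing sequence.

YES — reachable via ⟨T0, T3⟩ (2 firings)

step 1: fire T0:  (A=3, B=3, C=0, D=1, E=4) → (A=3, B=1, C=0, D=1, E=2)
step 2: fire T3:  (A=3, B=1, C=0, D=1, E=2) → (A=1, B=1, C=3, D=3, E=3)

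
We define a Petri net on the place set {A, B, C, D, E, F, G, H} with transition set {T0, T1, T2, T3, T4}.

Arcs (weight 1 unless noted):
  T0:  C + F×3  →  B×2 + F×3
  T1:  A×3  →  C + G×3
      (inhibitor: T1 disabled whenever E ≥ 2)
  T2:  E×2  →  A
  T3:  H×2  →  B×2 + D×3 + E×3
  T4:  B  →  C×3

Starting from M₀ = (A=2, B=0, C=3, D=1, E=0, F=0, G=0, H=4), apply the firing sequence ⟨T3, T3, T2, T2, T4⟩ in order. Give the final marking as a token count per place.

(A=4, B=3, C=6, D=7, E=2, F=0, G=0, H=0)

step 1: fire T3:  (A=2, B=0, C=3, D=1, E=0, F=0, G=0, H=4) → (A=2, B=2, C=3, D=4, E=3, F=0, G=0, H=2)
step 2: fire T3:  (A=2, B=2, C=3, D=4, E=3, F=0, G=0, H=2) → (A=2, B=4, C=3, D=7, E=6, F=0, G=0, H=0)
step 3: fire T2:  (A=2, B=4, C=3, D=7, E=6, F=0, G=0, H=0) → (A=3, B=4, C=3, D=7, E=4, F=0, G=0, H=0)
step 4: fire T2:  (A=3, B=4, C=3, D=7, E=4, F=0, G=0, H=0) → (A=4, B=4, C=3, D=7, E=2, F=0, G=0, H=0)
step 5: fire T4:  (A=4, B=4, C=3, D=7, E=2, F=0, G=0, H=0) → (A=4, B=3, C=6, D=7, E=2, F=0, G=0, H=0)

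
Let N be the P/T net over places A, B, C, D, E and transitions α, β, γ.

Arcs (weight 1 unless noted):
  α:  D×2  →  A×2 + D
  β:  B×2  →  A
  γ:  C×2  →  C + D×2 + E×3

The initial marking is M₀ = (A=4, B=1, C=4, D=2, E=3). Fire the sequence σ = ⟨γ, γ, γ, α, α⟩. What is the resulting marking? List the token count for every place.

(A=8, B=1, C=1, D=6, E=12)

step 1: fire γ:  (A=4, B=1, C=4, D=2, E=3) → (A=4, B=1, C=3, D=4, E=6)
step 2: fire γ:  (A=4, B=1, C=3, D=4, E=6) → (A=4, B=1, C=2, D=6, E=9)
step 3: fire γ:  (A=4, B=1, C=2, D=6, E=9) → (A=4, B=1, C=1, D=8, E=12)
step 4: fire α:  (A=4, B=1, C=1, D=8, E=12) → (A=6, B=1, C=1, D=7, E=12)
step 5: fire α:  (A=6, B=1, C=1, D=7, E=12) → (A=8, B=1, C=1, D=6, E=12)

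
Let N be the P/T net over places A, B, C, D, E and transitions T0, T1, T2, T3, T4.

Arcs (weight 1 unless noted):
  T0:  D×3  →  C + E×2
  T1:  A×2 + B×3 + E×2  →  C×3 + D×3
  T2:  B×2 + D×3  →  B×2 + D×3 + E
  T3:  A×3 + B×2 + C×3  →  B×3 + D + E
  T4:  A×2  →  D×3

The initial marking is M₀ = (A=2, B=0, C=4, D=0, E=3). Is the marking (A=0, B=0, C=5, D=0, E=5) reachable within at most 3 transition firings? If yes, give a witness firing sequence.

step 1: fire T4:  (A=2, B=0, C=4, D=0, E=3) → (A=0, B=0, C=4, D=3, E=3)
step 2: fire T0:  (A=0, B=0, C=4, D=3, E=3) → (A=0, B=0, C=5, D=0, E=5)

YES — reachable via ⟨T4, T0⟩ (2 firings)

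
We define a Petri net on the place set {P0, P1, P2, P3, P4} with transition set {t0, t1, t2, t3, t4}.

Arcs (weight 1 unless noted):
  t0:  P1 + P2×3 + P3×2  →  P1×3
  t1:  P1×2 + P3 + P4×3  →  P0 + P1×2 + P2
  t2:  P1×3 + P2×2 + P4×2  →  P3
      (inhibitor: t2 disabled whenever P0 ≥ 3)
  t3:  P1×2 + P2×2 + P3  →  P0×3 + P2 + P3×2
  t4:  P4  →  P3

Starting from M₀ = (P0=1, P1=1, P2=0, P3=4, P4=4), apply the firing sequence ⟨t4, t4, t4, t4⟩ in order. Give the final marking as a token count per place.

step 1: fire t4:  (P0=1, P1=1, P2=0, P3=4, P4=4) → (P0=1, P1=1, P2=0, P3=5, P4=3)
step 2: fire t4:  (P0=1, P1=1, P2=0, P3=5, P4=3) → (P0=1, P1=1, P2=0, P3=6, P4=2)
step 3: fire t4:  (P0=1, P1=1, P2=0, P3=6, P4=2) → (P0=1, P1=1, P2=0, P3=7, P4=1)
step 4: fire t4:  (P0=1, P1=1, P2=0, P3=7, P4=1) → (P0=1, P1=1, P2=0, P3=8, P4=0)

(P0=1, P1=1, P2=0, P3=8, P4=0)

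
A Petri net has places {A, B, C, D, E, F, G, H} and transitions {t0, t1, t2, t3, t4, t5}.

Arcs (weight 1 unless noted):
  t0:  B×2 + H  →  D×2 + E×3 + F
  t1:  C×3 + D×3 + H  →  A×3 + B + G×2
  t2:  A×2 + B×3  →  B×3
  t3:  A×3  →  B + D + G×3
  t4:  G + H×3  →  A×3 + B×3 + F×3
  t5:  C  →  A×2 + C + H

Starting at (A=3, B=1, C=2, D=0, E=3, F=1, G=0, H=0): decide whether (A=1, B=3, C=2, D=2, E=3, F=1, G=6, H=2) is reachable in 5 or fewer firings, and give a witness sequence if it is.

step 1: fire t3:  (A=3, B=1, C=2, D=0, E=3, F=1, G=0, H=0) → (A=0, B=2, C=2, D=1, E=3, F=1, G=3, H=0)
step 2: fire t5:  (A=0, B=2, C=2, D=1, E=3, F=1, G=3, H=0) → (A=2, B=2, C=2, D=1, E=3, F=1, G=3, H=1)
step 3: fire t5:  (A=2, B=2, C=2, D=1, E=3, F=1, G=3, H=1) → (A=4, B=2, C=2, D=1, E=3, F=1, G=3, H=2)
step 4: fire t3:  (A=4, B=2, C=2, D=1, E=3, F=1, G=3, H=2) → (A=1, B=3, C=2, D=2, E=3, F=1, G=6, H=2)

YES — reachable via ⟨t3, t5, t5, t3⟩ (4 firings)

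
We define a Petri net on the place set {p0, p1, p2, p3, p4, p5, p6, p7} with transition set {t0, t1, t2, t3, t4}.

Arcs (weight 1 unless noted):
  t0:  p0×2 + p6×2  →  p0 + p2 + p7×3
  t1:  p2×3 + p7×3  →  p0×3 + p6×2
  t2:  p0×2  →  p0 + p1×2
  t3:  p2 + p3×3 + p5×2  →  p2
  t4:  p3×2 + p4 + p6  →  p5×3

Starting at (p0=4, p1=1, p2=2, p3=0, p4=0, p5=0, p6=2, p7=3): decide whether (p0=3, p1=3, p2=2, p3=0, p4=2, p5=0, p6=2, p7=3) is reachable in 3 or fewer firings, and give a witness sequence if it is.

NO — not reachable within 3 firings

depth 0: 1 marking
depth 1: 3 markings reached so far
depth 2: 6 markings reached so far
depth 3: 10 markings reached so far
target is not among the 10 markings reachable within 3 steps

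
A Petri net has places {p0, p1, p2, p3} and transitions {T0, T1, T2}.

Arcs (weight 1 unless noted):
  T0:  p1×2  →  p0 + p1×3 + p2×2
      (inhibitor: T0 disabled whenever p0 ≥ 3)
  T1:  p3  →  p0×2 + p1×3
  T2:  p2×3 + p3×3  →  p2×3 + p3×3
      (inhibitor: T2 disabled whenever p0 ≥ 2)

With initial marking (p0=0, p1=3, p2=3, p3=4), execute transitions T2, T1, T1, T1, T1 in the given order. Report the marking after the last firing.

step 1: fire T2:  (p0=0, p1=3, p2=3, p3=4) → (p0=0, p1=3, p2=3, p3=4)
step 2: fire T1:  (p0=0, p1=3, p2=3, p3=4) → (p0=2, p1=6, p2=3, p3=3)
step 3: fire T1:  (p0=2, p1=6, p2=3, p3=3) → (p0=4, p1=9, p2=3, p3=2)
step 4: fire T1:  (p0=4, p1=9, p2=3, p3=2) → (p0=6, p1=12, p2=3, p3=1)
step 5: fire T1:  (p0=6, p1=12, p2=3, p3=1) → (p0=8, p1=15, p2=3, p3=0)

(p0=8, p1=15, p2=3, p3=0)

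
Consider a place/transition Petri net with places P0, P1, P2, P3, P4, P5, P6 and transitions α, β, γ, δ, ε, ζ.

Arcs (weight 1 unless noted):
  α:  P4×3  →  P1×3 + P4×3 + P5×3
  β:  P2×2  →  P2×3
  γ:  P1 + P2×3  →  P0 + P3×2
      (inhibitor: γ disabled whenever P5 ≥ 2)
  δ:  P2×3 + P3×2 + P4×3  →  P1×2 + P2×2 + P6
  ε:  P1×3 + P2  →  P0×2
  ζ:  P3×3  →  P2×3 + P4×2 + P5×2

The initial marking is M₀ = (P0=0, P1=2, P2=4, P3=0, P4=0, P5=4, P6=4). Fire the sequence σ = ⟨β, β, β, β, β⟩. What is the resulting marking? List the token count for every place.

step 1: fire β:  (P0=0, P1=2, P2=4, P3=0, P4=0, P5=4, P6=4) → (P0=0, P1=2, P2=5, P3=0, P4=0, P5=4, P6=4)
step 2: fire β:  (P0=0, P1=2, P2=5, P3=0, P4=0, P5=4, P6=4) → (P0=0, P1=2, P2=6, P3=0, P4=0, P5=4, P6=4)
step 3: fire β:  (P0=0, P1=2, P2=6, P3=0, P4=0, P5=4, P6=4) → (P0=0, P1=2, P2=7, P3=0, P4=0, P5=4, P6=4)
step 4: fire β:  (P0=0, P1=2, P2=7, P3=0, P4=0, P5=4, P6=4) → (P0=0, P1=2, P2=8, P3=0, P4=0, P5=4, P6=4)
step 5: fire β:  (P0=0, P1=2, P2=8, P3=0, P4=0, P5=4, P6=4) → (P0=0, P1=2, P2=9, P3=0, P4=0, P5=4, P6=4)

(P0=0, P1=2, P2=9, P3=0, P4=0, P5=4, P6=4)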